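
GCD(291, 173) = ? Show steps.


291 = 1 * 173 + 118
173 = 1 * 118 + 55
118 = 2 * 55 + 8
55 = 6 * 8 + 7
8 = 1 * 7 + 1
7 = 7 * 1 + 0
GCD = 1


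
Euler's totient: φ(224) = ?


224 = 2^5 × 7
Prime factors: 2, 7
φ(224) = 224 × (1-1/2) × (1-1/7)
= 224 × 1/2 × 6/7 = 96

φ(224) = 96


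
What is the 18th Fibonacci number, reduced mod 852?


F(k) mod 852 for k=1..18:
1, 1, 2, 3, 5, 8, 13, 21, 34, 55, 89, 144, 233, 377, 610, 135, 745, 28
F(18) mod 852 = 28


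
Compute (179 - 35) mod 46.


179 - 35 = 144
144 mod 46 = 6


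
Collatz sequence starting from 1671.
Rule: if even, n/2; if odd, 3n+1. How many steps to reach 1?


1671 → 5014 → 2507 → 7522 → 3761 → 11284 → 5642 → 2821 → 8464 → 4232 → 2116 → 1058 → 529 → 1588 → 794 → 397 → 1192 → 596 → 298 → 149 → 448 → 224 → 112 → 56 → 28 → 14 → 7 → 22 → 11 → 34 → 17 → 52 → 26 → 13 → 40 → 20 → 10 → 5 → 16 → 8 → 4 → 2 → 1
Total steps = 42

42 steps


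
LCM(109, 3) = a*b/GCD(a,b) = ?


GCD(109, 3) = 1
LCM = 109*3/1 = 327/1 = 327

LCM = 327


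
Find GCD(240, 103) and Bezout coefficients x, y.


Tabular extended Euclidean (each row: r = 240*s + 103*t):
r=240, s=1, t=0
r=103, s=0, t=1
q=2: r=34, s=1, t=-2   [240*(1) + 103*(-2) = 34]
q=3: r=1, s=-3, t=7   [240*(-3) + 103*(7) = 1]
q=34: r=0, s=103, t=-240   [240*(103) + 103*(-240) = 0]
GCD = 1; from the row with r=1: x=-3, y=7
Check: 240*(-3) + 103*(7) = -720 + 721 = 1

GCD = 1, x = -3, y = 7


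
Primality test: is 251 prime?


Check divisors up to sqrt(251) = 15.8430
No divisors found.
251 is prime.

Yes, 251 is prime


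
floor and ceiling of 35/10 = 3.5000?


35/10 = 3.5000
floor = 3
ceil = 4

floor = 3, ceil = 4


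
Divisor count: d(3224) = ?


3224 = 2^3 × 13^1 × 31^1
d(3224) = (3+1) × (1+1) × (1+1) = 16

16 divisors


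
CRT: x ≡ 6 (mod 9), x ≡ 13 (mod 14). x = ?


M = 9*14 = 126
M1 = M/9 = 14, M2 = M/14 = 9
M1^(-1) mod 9 = 2, M2^(-1) mod 14 = 11
x = 6*14*2 + 13*9*11 = 1455
1455 mod 126 = 69
Check: 69 mod 9 = 6 ✓, 69 mod 14 = 13 ✓

x ≡ 69 (mod 126)


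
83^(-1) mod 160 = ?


Use the extended Euclidean algorithm on (160, 83); each row r = 160*s + 83*t:
r=160, s=1, t=0
r=83, s=0, t=1
q=1: r=77, s=1, t=-1   [160*(1) + 83*(-1) = 77]
q=1: r=6, s=-1, t=2   [160*(-1) + 83*(2) = 6]
q=12: r=5, s=13, t=-25   [160*(13) + 83*(-25) = 5]
q=1: r=1, s=-14, t=27   [160*(-14) + 83*(27) = 1]
q=5: r=0, s=83, t=-160   [160*(83) + 83*(-160) = 0]
GCD = 1 with t = 27, so 83*(27) ≡ 1 (mod 160)
Inverse = 27 mod 160 = 27
Check: 83 * 27 = 2241 ≡ 1 (mod 160)

83^(-1) ≡ 27 (mod 160)


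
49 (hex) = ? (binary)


49 (base 16) = 73 (decimal)
73 (decimal) = 1001001 (base 2)


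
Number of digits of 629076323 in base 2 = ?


629076323 in base 2 = 100101011111101111000101100011
Number of digits = 30

30 digits (base 2)


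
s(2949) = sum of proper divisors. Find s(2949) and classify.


Proper divisors: 1, 3, 983
Sum = 1 + 3 + 983 = 987
987 < 2949 → deficient

s(2949) = 987 (deficient)


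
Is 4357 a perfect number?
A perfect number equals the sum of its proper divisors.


Proper divisors of 4357: 1
Sum = 1 = 1

No, 4357 is not perfect (1 ≠ 4357)


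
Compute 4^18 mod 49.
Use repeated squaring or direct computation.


4^1 mod 49 = 4
4^2 mod 49 = 16
4^3 mod 49 = 15
4^4 mod 49 = 11
4^5 mod 49 = 44
4^6 mod 49 = 29
4^7 mod 49 = 18
4^8 mod 49 = 23
4^9 mod 49 = 43
4^10 mod 49 = 25
4^11 mod 49 = 2
4^12 mod 49 = 8
4^13 mod 49 = 32
4^14 mod 49 = 30
4^15 mod 49 = 22
4^16 mod 49 = 39
4^17 mod 49 = 9
4^18 mod 49 = 36


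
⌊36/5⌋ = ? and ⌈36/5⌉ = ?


36/5 = 7.2000
floor = 7
ceil = 8

floor = 7, ceil = 8


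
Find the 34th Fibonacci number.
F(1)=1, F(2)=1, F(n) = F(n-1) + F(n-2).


Sequence: 1, 1, 2, 3, 5, 8, 13, 21, 34, 55, 89, 144, 233, 377, 610, 987, 1597, 2584, 4181, 6765, 10946, 17711, 28657, 46368, 75025, 121393, 196418, 317811, 514229, 832040, 1346269, 2178309, 3524578, 5702887
F(34) = 5702887


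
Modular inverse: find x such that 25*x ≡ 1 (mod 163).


Use the extended Euclidean algorithm on (163, 25); each row r = 163*s + 25*t:
r=163, s=1, t=0
r=25, s=0, t=1
q=6: r=13, s=1, t=-6   [163*(1) + 25*(-6) = 13]
q=1: r=12, s=-1, t=7   [163*(-1) + 25*(7) = 12]
q=1: r=1, s=2, t=-13   [163*(2) + 25*(-13) = 1]
q=12: r=0, s=-25, t=163   [163*(-25) + 25*(163) = 0]
GCD = 1 with t = -13, so 25*(-13) ≡ 1 (mod 163)
Inverse = -13 mod 163 = 150
Check: 25 * 150 = 3750 ≡ 1 (mod 163)

25^(-1) ≡ 150 (mod 163)


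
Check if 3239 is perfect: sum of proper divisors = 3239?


Proper divisors of 3239: 1, 41, 79
Sum = 1 + 41 + 79 = 121

No, 3239 is not perfect (121 ≠ 3239)


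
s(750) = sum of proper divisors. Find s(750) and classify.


Proper divisors: 1, 2, 3, 5, 6, 10, 15, 25, 30, 50, 75, 125, 150, 250, 375
Sum = 1 + 2 + 3 + 5 + 6 + 10 + 15 + 25 + 30 + 50 + 75 + 125 + 150 + 250 + 375 = 1122
1122 > 750 → abundant

s(750) = 1122 (abundant)


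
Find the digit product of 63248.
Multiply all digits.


6 × 3 × 2 × 4 × 8 = 1152


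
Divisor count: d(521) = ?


521 = 521^1
d(521) = (1+1) = 2

2 divisors


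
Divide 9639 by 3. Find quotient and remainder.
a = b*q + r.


9639 = 3 * 3213 + 0
Check: 9639 + 0 = 9639

q = 3213, r = 0


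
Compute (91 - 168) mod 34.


91 - 168 = -77
-77 mod 34 = 25


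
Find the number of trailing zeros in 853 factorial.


floor(853/5) = 170
floor(853/25) = 34
floor(853/125) = 6
floor(853/625) = 1
Total = 211

211 trailing zeros


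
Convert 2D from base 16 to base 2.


2D (base 16) = 45 (decimal)
45 (decimal) = 101101 (base 2)


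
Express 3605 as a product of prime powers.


3605 / 5 = 721
721 / 7 = 103
103 / 103 = 1
3605 = 5 × 7 × 103


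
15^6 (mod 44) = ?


15^1 mod 44 = 15
15^2 mod 44 = 5
15^3 mod 44 = 31
15^4 mod 44 = 25
15^5 mod 44 = 23
15^6 mod 44 = 37


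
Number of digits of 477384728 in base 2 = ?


477384728 in base 2 = 11100011101000101000000011000
Number of digits = 29

29 digits (base 2)


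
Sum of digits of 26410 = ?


2 + 6 + 4 + 1 + 0 = 13


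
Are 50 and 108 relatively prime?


Euclidean algorithm:
108 = 2 * 50 + 8
50 = 6 * 8 + 2
8 = 4 * 2 + 0
GCD(50, 108) = 2

No, not coprime (GCD = 2)


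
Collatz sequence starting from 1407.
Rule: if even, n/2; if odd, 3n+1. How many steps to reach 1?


1407 → 4222 → 2111 → 6334 → 3167 → 9502 → 4751 → 14254 → 7127 → 21382 → 10691 → 32074 → 16037 → 48112 → 24056 → 12028 → 6014 → 3007 → 9022 → 4511 → 13534 → 6767 → 20302 → 10151 → 30454 → 15227 → 45682 → 22841 → 68524 → 34262 → 17131 → 51394 → 25697 → 77092 → 38546 → 19273 → 57820 → 28910 → 14455 → 43366 → 21683 → 65050 → 32525 → 97576 → 48788 → 24394 → 12197 → 36592 → 18296 → 9148 → 4574 → 2287 → 6862 → 3431 → 10294 → 5147 → 15442 → 7721 → 23164 → 11582 → 5791 → 17374 → 8687 → 26062 → 13031 → 39094 → 19547 → 58642 → 29321 → 87964 → 43982 → 21991 → 65974 → 32987 → 98962 → 49481 → 148444 → 74222 → 37111 → 111334 → 55667 → 167002 → 83501 → 250504 → 125252 → 62626 → 31313 → 93940 → 46970 → 23485 → 70456 → 35228 → 17614 → 8807 → 26422 → 13211 → 39634 → 19817 → 59452 → 29726 → 14863 → 44590 → 22295 → 66886 → 33443 → 100330 → 50165 → 150496 → 75248 → 37624 → 18812 → 9406 → 4703 → 14110 → 7055 → 21166 → 10583 → 31750 → 15875 → 47626 → 23813 → 71440 → 35720 → 17860 → 8930 → 4465 → 13396 → 6698 → 3349 → 10048 → 5024 → 2512 → 1256 → 628 → 314 → 157 → 472 → 236 → 118 → 59 → 178 → 89 → 268 → 134 → 67 → 202 → 101 → 304 → 152 → 76 → 38 → 19 → 58 → 29 → 88 → 44 → 22 → 11 → 34 → 17 → 52 → 26 → 13 → 40 → 20 → 10 → 5 → 16 → 8 → 4 → 2 → 1
Total steps = 171

171 steps


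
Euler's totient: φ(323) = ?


323 = 17 × 19
Prime factors: 17, 19
φ(323) = 323 × (1-1/17) × (1-1/19)
= 323 × 16/17 × 18/19 = 288

φ(323) = 288


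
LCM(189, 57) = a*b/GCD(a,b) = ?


GCD(189, 57) = 3
LCM = 189*57/3 = 10773/3 = 3591

LCM = 3591


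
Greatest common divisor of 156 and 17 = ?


156 = 9 * 17 + 3
17 = 5 * 3 + 2
3 = 1 * 2 + 1
2 = 2 * 1 + 0
GCD = 1


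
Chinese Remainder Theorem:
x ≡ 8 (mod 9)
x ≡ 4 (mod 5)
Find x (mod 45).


M = 9*5 = 45
M1 = M/9 = 5, M2 = M/5 = 9
M1^(-1) mod 9 = 2, M2^(-1) mod 5 = 4
x = 8*5*2 + 4*9*4 = 224
224 mod 45 = 44
Check: 44 mod 9 = 8 ✓, 44 mod 5 = 4 ✓

x ≡ 44 (mod 45)


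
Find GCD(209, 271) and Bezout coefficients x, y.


Tabular extended Euclidean (each row: r = 209*s + 271*t):
r=209, s=1, t=0
r=271, s=0, t=1
q=0: r=209, s=1, t=0   [209*(1) + 271*(0) = 209]
q=1: r=62, s=-1, t=1   [209*(-1) + 271*(1) = 62]
q=3: r=23, s=4, t=-3   [209*(4) + 271*(-3) = 23]
q=2: r=16, s=-9, t=7   [209*(-9) + 271*(7) = 16]
q=1: r=7, s=13, t=-10   [209*(13) + 271*(-10) = 7]
q=2: r=2, s=-35, t=27   [209*(-35) + 271*(27) = 2]
q=3: r=1, s=118, t=-91   [209*(118) + 271*(-91) = 1]
q=2: r=0, s=-271, t=209   [209*(-271) + 271*(209) = 0]
GCD = 1; from the row with r=1: x=118, y=-91
Check: 209*(118) + 271*(-91) = 24662 - 24661 = 1

GCD = 1, x = 118, y = -91


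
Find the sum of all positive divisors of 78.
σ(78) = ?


Divisors of 78: 1, 2, 3, 6, 13, 26, 39, 78
Sum = 1 + 2 + 3 + 6 + 13 + 26 + 39 + 78 = 168

σ(78) = 168


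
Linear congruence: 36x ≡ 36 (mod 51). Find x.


GCD(36, 51) = 3 divides 36
Divide: 12x ≡ 12 (mod 17)
x ≡ 1 (mod 17)


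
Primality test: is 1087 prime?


Check divisors up to sqrt(1087) = 32.9697
No divisors found.
1087 is prime.

Yes, 1087 is prime


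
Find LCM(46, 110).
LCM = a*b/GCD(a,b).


GCD(46, 110) = 2
LCM = 46*110/2 = 5060/2 = 2530

LCM = 2530


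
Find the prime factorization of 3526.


3526 / 2 = 1763
1763 / 41 = 43
43 / 43 = 1
3526 = 2 × 41 × 43


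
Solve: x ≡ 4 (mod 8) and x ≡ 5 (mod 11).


M = 8*11 = 88
M1 = M/8 = 11, M2 = M/11 = 8
M1^(-1) mod 8 = 3, M2^(-1) mod 11 = 7
x = 4*11*3 + 5*8*7 = 412
412 mod 88 = 60
Check: 60 mod 8 = 4 ✓, 60 mod 11 = 5 ✓

x ≡ 60 (mod 88)


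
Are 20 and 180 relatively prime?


Euclidean algorithm:
180 = 9 * 20 + 0
GCD(20, 180) = 20

No, not coprime (GCD = 20)


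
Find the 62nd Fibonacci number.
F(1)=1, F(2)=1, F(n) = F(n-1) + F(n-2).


Sequence: 1, 1, 2, 3, 5, 8, 13, 21, 34, 55, 89, 144, 233, 377, 610, 987, 1597, 2584, 4181, 6765, 10946, 17711, 28657, 46368, 75025, 121393, 196418, 317811, 514229, 832040, 1346269, 2178309, 3524578, 5702887, 9227465, 14930352, 24157817, 39088169, 63245986, 102334155, 165580141, 267914296, 433494437, 701408733, 1134903170, 1836311903, 2971215073, 4807526976, 7778742049, 12586269025, 20365011074, 32951280099, 53316291173, 86267571272, 139583862445, 225851433717, 365435296162, 591286729879, 956722026041, 1548008755920, 2504730781961, 4052739537881
F(62) = 4052739537881


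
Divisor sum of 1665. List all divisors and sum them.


Divisors of 1665: 1, 3, 5, 9, 15, 37, 45, 111, 185, 333, 555, 1665
Sum = 1 + 3 + 5 + 9 + 15 + 37 + 45 + 111 + 185 + 333 + 555 + 1665 = 2964

σ(1665) = 2964


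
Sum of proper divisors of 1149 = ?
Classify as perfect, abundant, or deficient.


Proper divisors: 1, 3, 383
Sum = 1 + 3 + 383 = 387
387 < 1149 → deficient

s(1149) = 387 (deficient)


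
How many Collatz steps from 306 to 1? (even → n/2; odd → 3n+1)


306 → 153 → 460 → 230 → 115 → 346 → 173 → 520 → 260 → 130 → 65 → 196 → 98 → 49 → 148 → 74 → 37 → 112 → 56 → 28 → 14 → 7 → 22 → 11 → 34 → 17 → 52 → 26 → 13 → 40 → 20 → 10 → 5 → 16 → 8 → 4 → 2 → 1
Total steps = 37

37 steps


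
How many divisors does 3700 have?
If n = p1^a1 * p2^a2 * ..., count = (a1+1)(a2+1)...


3700 = 2^2 × 5^2 × 37^1
d(3700) = (2+1) × (2+1) × (1+1) = 18

18 divisors


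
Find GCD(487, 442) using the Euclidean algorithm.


487 = 1 * 442 + 45
442 = 9 * 45 + 37
45 = 1 * 37 + 8
37 = 4 * 8 + 5
8 = 1 * 5 + 3
5 = 1 * 3 + 2
3 = 1 * 2 + 1
2 = 2 * 1 + 0
GCD = 1


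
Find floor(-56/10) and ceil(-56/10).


-56/10 = -5.6000
floor = -6
ceil = -5

floor = -6, ceil = -5


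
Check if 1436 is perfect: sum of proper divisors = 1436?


Proper divisors of 1436: 1, 2, 4, 359, 718
Sum = 1 + 2 + 4 + 359 + 718 = 1084

No, 1436 is not perfect (1084 ≠ 1436)


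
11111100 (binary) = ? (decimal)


11111100 (base 2) = 252 (decimal)
252 (decimal) = 252 (base 10)


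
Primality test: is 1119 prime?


1119 / 3 = 373 (exact division)
1119 is NOT prime.

No, 1119 is not prime


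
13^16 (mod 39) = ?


13^1 mod 39 = 13
13^2 mod 39 = 13
13^3 mod 39 = 13
13^4 mod 39 = 13
13^5 mod 39 = 13
13^6 mod 39 = 13
13^7 mod 39 = 13
13^8 mod 39 = 13
13^9 mod 39 = 13
13^10 mod 39 = 13
13^11 mod 39 = 13
13^12 mod 39 = 13
13^13 mod 39 = 13
13^14 mod 39 = 13
13^15 mod 39 = 13
13^16 mod 39 = 13


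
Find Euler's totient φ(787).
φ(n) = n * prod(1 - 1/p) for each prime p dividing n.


787 = 787
Prime factors: 787
φ(787) = 787 × (1-1/787)
= 787 × 786/787 = 786

φ(787) = 786


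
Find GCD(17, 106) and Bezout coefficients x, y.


Tabular extended Euclidean (each row: r = 17*s + 106*t):
r=17, s=1, t=0
r=106, s=0, t=1
q=0: r=17, s=1, t=0   [17*(1) + 106*(0) = 17]
q=6: r=4, s=-6, t=1   [17*(-6) + 106*(1) = 4]
q=4: r=1, s=25, t=-4   [17*(25) + 106*(-4) = 1]
q=4: r=0, s=-106, t=17   [17*(-106) + 106*(17) = 0]
GCD = 1; from the row with r=1: x=25, y=-4
Check: 17*(25) + 106*(-4) = 425 - 424 = 1

GCD = 1, x = 25, y = -4


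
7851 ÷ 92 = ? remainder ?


7851 = 92 * 85 + 31
Check: 7820 + 31 = 7851

q = 85, r = 31


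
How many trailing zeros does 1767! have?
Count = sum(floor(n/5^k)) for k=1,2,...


floor(1767/5) = 353
floor(1767/25) = 70
floor(1767/125) = 14
floor(1767/625) = 2
Total = 439

439 trailing zeros


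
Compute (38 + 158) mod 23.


38 + 158 = 196
196 mod 23 = 12


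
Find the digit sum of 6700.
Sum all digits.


6 + 7 + 0 + 0 = 13


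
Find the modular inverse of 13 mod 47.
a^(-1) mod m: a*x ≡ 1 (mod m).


Use the extended Euclidean algorithm on (47, 13); each row r = 47*s + 13*t:
r=47, s=1, t=0
r=13, s=0, t=1
q=3: r=8, s=1, t=-3   [47*(1) + 13*(-3) = 8]
q=1: r=5, s=-1, t=4   [47*(-1) + 13*(4) = 5]
q=1: r=3, s=2, t=-7   [47*(2) + 13*(-7) = 3]
q=1: r=2, s=-3, t=11   [47*(-3) + 13*(11) = 2]
q=1: r=1, s=5, t=-18   [47*(5) + 13*(-18) = 1]
q=2: r=0, s=-13, t=47   [47*(-13) + 13*(47) = 0]
GCD = 1 with t = -18, so 13*(-18) ≡ 1 (mod 47)
Inverse = -18 mod 47 = 29
Check: 13 * 29 = 377 ≡ 1 (mod 47)

13^(-1) ≡ 29 (mod 47)


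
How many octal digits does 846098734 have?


846098734 in base 8 = 6233470456
Number of digits = 10

10 digits (base 8)


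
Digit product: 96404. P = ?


9 × 6 × 4 × 0 × 4 = 0


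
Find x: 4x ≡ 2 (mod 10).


GCD(4, 10) = 2 divides 2
Divide: 2x ≡ 1 (mod 5)
x ≡ 3 (mod 5)


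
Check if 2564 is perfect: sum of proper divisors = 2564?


Proper divisors of 2564: 1, 2, 4, 641, 1282
Sum = 1 + 2 + 4 + 641 + 1282 = 1930

No, 2564 is not perfect (1930 ≠ 2564)


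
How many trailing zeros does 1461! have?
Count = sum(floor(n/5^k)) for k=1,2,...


floor(1461/5) = 292
floor(1461/25) = 58
floor(1461/125) = 11
floor(1461/625) = 2
Total = 363

363 trailing zeros


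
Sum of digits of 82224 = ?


8 + 2 + 2 + 2 + 4 = 18


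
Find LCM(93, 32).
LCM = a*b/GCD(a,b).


GCD(93, 32) = 1
LCM = 93*32/1 = 2976/1 = 2976

LCM = 2976


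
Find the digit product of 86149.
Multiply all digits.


8 × 6 × 1 × 4 × 9 = 1728


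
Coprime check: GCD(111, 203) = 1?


Euclidean algorithm:
203 = 1 * 111 + 92
111 = 1 * 92 + 19
92 = 4 * 19 + 16
19 = 1 * 16 + 3
16 = 5 * 3 + 1
3 = 3 * 1 + 0
GCD(111, 203) = 1

Yes, coprime (GCD = 1)


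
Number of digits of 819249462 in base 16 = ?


819249462 in base 16 = 30D4C136
Number of digits = 8

8 digits (base 16)


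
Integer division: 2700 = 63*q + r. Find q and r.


2700 = 63 * 42 + 54
Check: 2646 + 54 = 2700

q = 42, r = 54


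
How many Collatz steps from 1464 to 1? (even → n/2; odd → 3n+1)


1464 → 732 → 366 → 183 → 550 → 275 → 826 → 413 → 1240 → 620 → 310 → 155 → 466 → 233 → 700 → 350 → 175 → 526 → 263 → 790 → 395 → 1186 → 593 → 1780 → 890 → 445 → 1336 → 668 → 334 → 167 → 502 → 251 → 754 → 377 → 1132 → 566 → 283 → 850 → 425 → 1276 → 638 → 319 → 958 → 479 → 1438 → 719 → 2158 → 1079 → 3238 → 1619 → 4858 → 2429 → 7288 → 3644 → 1822 → 911 → 2734 → 1367 → 4102 → 2051 → 6154 → 3077 → 9232 → 4616 → 2308 → 1154 → 577 → 1732 → 866 → 433 → 1300 → 650 → 325 → 976 → 488 → 244 → 122 → 61 → 184 → 92 → 46 → 23 → 70 → 35 → 106 → 53 → 160 → 80 → 40 → 20 → 10 → 5 → 16 → 8 → 4 → 2 → 1
Total steps = 96

96 steps


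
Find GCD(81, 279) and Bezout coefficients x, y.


Tabular extended Euclidean (each row: r = 81*s + 279*t):
r=81, s=1, t=0
r=279, s=0, t=1
q=0: r=81, s=1, t=0   [81*(1) + 279*(0) = 81]
q=3: r=36, s=-3, t=1   [81*(-3) + 279*(1) = 36]
q=2: r=9, s=7, t=-2   [81*(7) + 279*(-2) = 9]
q=4: r=0, s=-31, t=9   [81*(-31) + 279*(9) = 0]
GCD = 9; from the row with r=9: x=7, y=-2
Check: 81*(7) + 279*(-2) = 567 - 558 = 9

GCD = 9, x = 7, y = -2


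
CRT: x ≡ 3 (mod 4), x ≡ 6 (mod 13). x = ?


M = 4*13 = 52
M1 = M/4 = 13, M2 = M/13 = 4
M1^(-1) mod 4 = 1, M2^(-1) mod 13 = 10
x = 3*13*1 + 6*4*10 = 279
279 mod 52 = 19
Check: 19 mod 4 = 3 ✓, 19 mod 13 = 6 ✓

x ≡ 19 (mod 52)


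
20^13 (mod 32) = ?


20^1 mod 32 = 20
20^2 mod 32 = 16
20^3 mod 32 = 0
20^4 mod 32 = 0
20^5 mod 32 = 0
20^6 mod 32 = 0
20^7 mod 32 = 0
20^8 mod 32 = 0
20^9 mod 32 = 0
20^10 mod 32 = 0
20^11 mod 32 = 0
20^12 mod 32 = 0
20^13 mod 32 = 0


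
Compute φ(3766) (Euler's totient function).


3766 = 2 × 7 × 269
Prime factors: 2, 7, 269
φ(3766) = 3766 × (1-1/2) × (1-1/7) × (1-1/269)
= 3766 × 1/2 × 6/7 × 268/269 = 1608

φ(3766) = 1608


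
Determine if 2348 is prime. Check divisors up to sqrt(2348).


2348 / 2 = 1174 (exact division)
2348 is NOT prime.

No, 2348 is not prime


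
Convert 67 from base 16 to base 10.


67 (base 16) = 103 (decimal)
103 (decimal) = 103 (base 10)


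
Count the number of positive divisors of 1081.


1081 = 23^1 × 47^1
d(1081) = (1+1) × (1+1) = 4

4 divisors


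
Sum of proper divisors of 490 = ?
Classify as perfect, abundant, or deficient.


Proper divisors: 1, 2, 5, 7, 10, 14, 35, 49, 70, 98, 245
Sum = 1 + 2 + 5 + 7 + 10 + 14 + 35 + 49 + 70 + 98 + 245 = 536
536 > 490 → abundant

s(490) = 536 (abundant)


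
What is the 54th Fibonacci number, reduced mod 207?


F(k) mod 207 for k=1..54:
1, 1, 2, 3, 5, 8, 13, 21, 34, 55, 89, 144, 26, 170, 196, 159, 148, 100, 41, 141, 182, 116, 91, 0, 91, 91, 182, 66, 41, 107, 148, 48, 196, 37, 26, 63, 89, 152, 34, 186, 13, 199, 5, 204, 2, 206, 1, 0, 1, 1, 2, 3, 5, 8
F(54) mod 207 = 8


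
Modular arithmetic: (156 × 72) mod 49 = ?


156 × 72 = 11232
11232 mod 49 = 11


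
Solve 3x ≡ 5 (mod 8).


GCD(3, 8) = 1, unique solution
a^(-1) mod 8 = 3
x = 3 * 5 mod 8 = 7

x ≡ 7 (mod 8)


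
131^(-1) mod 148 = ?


Use the extended Euclidean algorithm on (148, 131); each row r = 148*s + 131*t:
r=148, s=1, t=0
r=131, s=0, t=1
q=1: r=17, s=1, t=-1   [148*(1) + 131*(-1) = 17]
q=7: r=12, s=-7, t=8   [148*(-7) + 131*(8) = 12]
q=1: r=5, s=8, t=-9   [148*(8) + 131*(-9) = 5]
q=2: r=2, s=-23, t=26   [148*(-23) + 131*(26) = 2]
q=2: r=1, s=54, t=-61   [148*(54) + 131*(-61) = 1]
q=2: r=0, s=-131, t=148   [148*(-131) + 131*(148) = 0]
GCD = 1 with t = -61, so 131*(-61) ≡ 1 (mod 148)
Inverse = -61 mod 148 = 87
Check: 131 * 87 = 11397 ≡ 1 (mod 148)

131^(-1) ≡ 87 (mod 148)


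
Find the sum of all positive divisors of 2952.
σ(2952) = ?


Divisors of 2952: 1, 2, 3, 4, 6, 8, 9, 12, 18, 24, 36, 41, 72, 82, 123, 164, 246, 328, 369, 492, 738, 984, 1476, 2952
Sum = 1 + 2 + 3 + 4 + 6 + 8 + 9 + 12 + 18 + 24 + 36 + 41 + 72 + 82 + 123 + 164 + 246 + 328 + 369 + 492 + 738 + 984 + 1476 + 2952 = 8190

σ(2952) = 8190


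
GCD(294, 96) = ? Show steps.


294 = 3 * 96 + 6
96 = 16 * 6 + 0
GCD = 6


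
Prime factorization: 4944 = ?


4944 / 2 = 2472
2472 / 2 = 1236
1236 / 2 = 618
618 / 2 = 309
309 / 3 = 103
103 / 103 = 1
4944 = 2^4 × 3 × 103


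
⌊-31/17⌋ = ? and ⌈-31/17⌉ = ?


-31/17 = -1.8235
floor = -2
ceil = -1

floor = -2, ceil = -1


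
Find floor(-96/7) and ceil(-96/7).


-96/7 = -13.7143
floor = -14
ceil = -13

floor = -14, ceil = -13


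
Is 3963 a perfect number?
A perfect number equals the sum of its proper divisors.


Proper divisors of 3963: 1, 3, 1321
Sum = 1 + 3 + 1321 = 1325

No, 3963 is not perfect (1325 ≠ 3963)


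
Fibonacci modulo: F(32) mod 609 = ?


F(k) mod 609 for k=1..32:
1, 1, 2, 3, 5, 8, 13, 21, 34, 55, 89, 144, 233, 377, 1, 378, 379, 148, 527, 66, 593, 50, 34, 84, 118, 202, 320, 522, 233, 146, 379, 525
F(32) mod 609 = 525


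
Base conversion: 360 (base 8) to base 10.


360 (base 8) = 240 (decimal)
240 (decimal) = 240 (base 10)


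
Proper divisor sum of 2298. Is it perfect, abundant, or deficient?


Proper divisors: 1, 2, 3, 6, 383, 766, 1149
Sum = 1 + 2 + 3 + 6 + 383 + 766 + 1149 = 2310
2310 > 2298 → abundant

s(2298) = 2310 (abundant)


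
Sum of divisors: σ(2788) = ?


Divisors of 2788: 1, 2, 4, 17, 34, 41, 68, 82, 164, 697, 1394, 2788
Sum = 1 + 2 + 4 + 17 + 34 + 41 + 68 + 82 + 164 + 697 + 1394 + 2788 = 5292

σ(2788) = 5292


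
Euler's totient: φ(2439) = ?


2439 = 3^2 × 271
Prime factors: 3, 271
φ(2439) = 2439 × (1-1/3) × (1-1/271)
= 2439 × 2/3 × 270/271 = 1620

φ(2439) = 1620


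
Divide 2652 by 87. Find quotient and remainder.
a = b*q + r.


2652 = 87 * 30 + 42
Check: 2610 + 42 = 2652

q = 30, r = 42


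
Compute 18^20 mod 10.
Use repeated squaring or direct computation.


18^1 mod 10 = 8
18^2 mod 10 = 4
18^3 mod 10 = 2
18^4 mod 10 = 6
18^5 mod 10 = 8
18^6 mod 10 = 4
18^7 mod 10 = 2
18^8 mod 10 = 6
18^9 mod 10 = 8
18^10 mod 10 = 4
18^11 mod 10 = 2
18^12 mod 10 = 6
18^13 mod 10 = 8
18^14 mod 10 = 4
18^15 mod 10 = 2
18^16 mod 10 = 6
18^17 mod 10 = 8
18^18 mod 10 = 4
18^19 mod 10 = 2
18^20 mod 10 = 6


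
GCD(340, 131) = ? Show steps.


340 = 2 * 131 + 78
131 = 1 * 78 + 53
78 = 1 * 53 + 25
53 = 2 * 25 + 3
25 = 8 * 3 + 1
3 = 3 * 1 + 0
GCD = 1


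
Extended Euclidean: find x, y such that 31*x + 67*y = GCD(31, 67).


Tabular extended Euclidean (each row: r = 31*s + 67*t):
r=31, s=1, t=0
r=67, s=0, t=1
q=0: r=31, s=1, t=0   [31*(1) + 67*(0) = 31]
q=2: r=5, s=-2, t=1   [31*(-2) + 67*(1) = 5]
q=6: r=1, s=13, t=-6   [31*(13) + 67*(-6) = 1]
q=5: r=0, s=-67, t=31   [31*(-67) + 67*(31) = 0]
GCD = 1; from the row with r=1: x=13, y=-6
Check: 31*(13) + 67*(-6) = 403 - 402 = 1

GCD = 1, x = 13, y = -6


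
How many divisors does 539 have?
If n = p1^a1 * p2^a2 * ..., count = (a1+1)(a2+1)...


539 = 7^2 × 11^1
d(539) = (2+1) × (1+1) = 6

6 divisors


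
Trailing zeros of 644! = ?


floor(644/5) = 128
floor(644/25) = 25
floor(644/125) = 5
floor(644/625) = 1
Total = 159

159 trailing zeros


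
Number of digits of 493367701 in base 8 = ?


493367701 in base 8 = 3532030625
Number of digits = 10

10 digits (base 8)


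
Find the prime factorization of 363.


363 / 3 = 121
121 / 11 = 11
11 / 11 = 1
363 = 3 × 11^2


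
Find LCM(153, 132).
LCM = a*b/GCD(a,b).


GCD(153, 132) = 3
LCM = 153*132/3 = 20196/3 = 6732

LCM = 6732


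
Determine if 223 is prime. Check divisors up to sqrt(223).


Check divisors up to sqrt(223) = 14.9332
No divisors found.
223 is prime.

Yes, 223 is prime


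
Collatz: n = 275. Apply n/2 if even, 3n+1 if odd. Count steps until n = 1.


275 → 826 → 413 → 1240 → 620 → 310 → 155 → 466 → 233 → 700 → 350 → 175 → 526 → 263 → 790 → 395 → 1186 → 593 → 1780 → 890 → 445 → 1336 → 668 → 334 → 167 → 502 → 251 → 754 → 377 → 1132 → 566 → 283 → 850 → 425 → 1276 → 638 → 319 → 958 → 479 → 1438 → 719 → 2158 → 1079 → 3238 → 1619 → 4858 → 2429 → 7288 → 3644 → 1822 → 911 → 2734 → 1367 → 4102 → 2051 → 6154 → 3077 → 9232 → 4616 → 2308 → 1154 → 577 → 1732 → 866 → 433 → 1300 → 650 → 325 → 976 → 488 → 244 → 122 → 61 → 184 → 92 → 46 → 23 → 70 → 35 → 106 → 53 → 160 → 80 → 40 → 20 → 10 → 5 → 16 → 8 → 4 → 2 → 1
Total steps = 91

91 steps


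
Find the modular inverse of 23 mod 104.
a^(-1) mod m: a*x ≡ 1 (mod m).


Use the extended Euclidean algorithm on (104, 23); each row r = 104*s + 23*t:
r=104, s=1, t=0
r=23, s=0, t=1
q=4: r=12, s=1, t=-4   [104*(1) + 23*(-4) = 12]
q=1: r=11, s=-1, t=5   [104*(-1) + 23*(5) = 11]
q=1: r=1, s=2, t=-9   [104*(2) + 23*(-9) = 1]
q=11: r=0, s=-23, t=104   [104*(-23) + 23*(104) = 0]
GCD = 1 with t = -9, so 23*(-9) ≡ 1 (mod 104)
Inverse = -9 mod 104 = 95
Check: 23 * 95 = 2185 ≡ 1 (mod 104)

23^(-1) ≡ 95 (mod 104)


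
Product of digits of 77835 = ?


7 × 7 × 8 × 3 × 5 = 5880


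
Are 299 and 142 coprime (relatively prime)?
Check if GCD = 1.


Euclidean algorithm:
299 = 2 * 142 + 15
142 = 9 * 15 + 7
15 = 2 * 7 + 1
7 = 7 * 1 + 0
GCD(299, 142) = 1

Yes, coprime (GCD = 1)


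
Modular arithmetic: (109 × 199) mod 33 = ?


109 × 199 = 21691
21691 mod 33 = 10


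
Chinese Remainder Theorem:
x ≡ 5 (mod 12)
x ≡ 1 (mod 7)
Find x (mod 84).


M = 12*7 = 84
M1 = M/12 = 7, M2 = M/7 = 12
M1^(-1) mod 12 = 7, M2^(-1) mod 7 = 3
x = 5*7*7 + 1*12*3 = 281
281 mod 84 = 29
Check: 29 mod 12 = 5 ✓, 29 mod 7 = 1 ✓

x ≡ 29 (mod 84)


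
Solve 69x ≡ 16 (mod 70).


GCD(69, 70) = 1, unique solution
a^(-1) mod 70 = 69
x = 69 * 16 mod 70 = 54

x ≡ 54 (mod 70)


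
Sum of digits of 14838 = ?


1 + 4 + 8 + 3 + 8 = 24


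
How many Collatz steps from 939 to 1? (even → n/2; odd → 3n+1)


939 → 2818 → 1409 → 4228 → 2114 → 1057 → 3172 → 1586 → 793 → 2380 → 1190 → 595 → 1786 → 893 → 2680 → 1340 → 670 → 335 → 1006 → 503 → 1510 → 755 → 2266 → 1133 → 3400 → 1700 → 850 → 425 → 1276 → 638 → 319 → 958 → 479 → 1438 → 719 → 2158 → 1079 → 3238 → 1619 → 4858 → 2429 → 7288 → 3644 → 1822 → 911 → 2734 → 1367 → 4102 → 2051 → 6154 → 3077 → 9232 → 4616 → 2308 → 1154 → 577 → 1732 → 866 → 433 → 1300 → 650 → 325 → 976 → 488 → 244 → 122 → 61 → 184 → 92 → 46 → 23 → 70 → 35 → 106 → 53 → 160 → 80 → 40 → 20 → 10 → 5 → 16 → 8 → 4 → 2 → 1
Total steps = 85

85 steps


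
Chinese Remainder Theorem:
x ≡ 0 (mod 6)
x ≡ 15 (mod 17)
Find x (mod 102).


M = 6*17 = 102
M1 = M/6 = 17, M2 = M/17 = 6
M1^(-1) mod 6 = 5, M2^(-1) mod 17 = 3
x = 0*17*5 + 15*6*3 = 270
270 mod 102 = 66
Check: 66 mod 6 = 0 ✓, 66 mod 17 = 15 ✓

x ≡ 66 (mod 102)


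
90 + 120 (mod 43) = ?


90 + 120 = 210
210 mod 43 = 38


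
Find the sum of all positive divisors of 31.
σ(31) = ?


Divisors of 31: 1, 31
Sum = 1 + 31 = 32

σ(31) = 32


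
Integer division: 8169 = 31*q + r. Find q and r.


8169 = 31 * 263 + 16
Check: 8153 + 16 = 8169

q = 263, r = 16


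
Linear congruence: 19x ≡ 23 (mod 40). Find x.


GCD(19, 40) = 1, unique solution
a^(-1) mod 40 = 19
x = 19 * 23 mod 40 = 37

x ≡ 37 (mod 40)


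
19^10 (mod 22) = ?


19^1 mod 22 = 19
19^2 mod 22 = 9
19^3 mod 22 = 17
19^4 mod 22 = 15
19^5 mod 22 = 21
19^6 mod 22 = 3
19^7 mod 22 = 13
19^8 mod 22 = 5
19^9 mod 22 = 7
19^10 mod 22 = 1


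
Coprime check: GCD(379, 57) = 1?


Euclidean algorithm:
379 = 6 * 57 + 37
57 = 1 * 37 + 20
37 = 1 * 20 + 17
20 = 1 * 17 + 3
17 = 5 * 3 + 2
3 = 1 * 2 + 1
2 = 2 * 1 + 0
GCD(379, 57) = 1

Yes, coprime (GCD = 1)


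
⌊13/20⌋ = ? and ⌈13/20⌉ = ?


13/20 = 0.6500
floor = 0
ceil = 1

floor = 0, ceil = 1


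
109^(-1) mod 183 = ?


Use the extended Euclidean algorithm on (183, 109); each row r = 183*s + 109*t:
r=183, s=1, t=0
r=109, s=0, t=1
q=1: r=74, s=1, t=-1   [183*(1) + 109*(-1) = 74]
q=1: r=35, s=-1, t=2   [183*(-1) + 109*(2) = 35]
q=2: r=4, s=3, t=-5   [183*(3) + 109*(-5) = 4]
q=8: r=3, s=-25, t=42   [183*(-25) + 109*(42) = 3]
q=1: r=1, s=28, t=-47   [183*(28) + 109*(-47) = 1]
q=3: r=0, s=-109, t=183   [183*(-109) + 109*(183) = 0]
GCD = 1 with t = -47, so 109*(-47) ≡ 1 (mod 183)
Inverse = -47 mod 183 = 136
Check: 109 * 136 = 14824 ≡ 1 (mod 183)

109^(-1) ≡ 136 (mod 183)


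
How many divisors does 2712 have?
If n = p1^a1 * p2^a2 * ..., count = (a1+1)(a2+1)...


2712 = 2^3 × 3^1 × 113^1
d(2712) = (3+1) × (1+1) × (1+1) = 16

16 divisors


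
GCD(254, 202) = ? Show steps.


254 = 1 * 202 + 52
202 = 3 * 52 + 46
52 = 1 * 46 + 6
46 = 7 * 6 + 4
6 = 1 * 4 + 2
4 = 2 * 2 + 0
GCD = 2


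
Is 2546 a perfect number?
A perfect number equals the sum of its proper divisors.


Proper divisors of 2546: 1, 2, 19, 38, 67, 134, 1273
Sum = 1 + 2 + 19 + 38 + 67 + 134 + 1273 = 1534

No, 2546 is not perfect (1534 ≠ 2546)


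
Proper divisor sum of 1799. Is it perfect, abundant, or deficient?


Proper divisors: 1, 7, 257
Sum = 1 + 7 + 257 = 265
265 < 1799 → deficient

s(1799) = 265 (deficient)


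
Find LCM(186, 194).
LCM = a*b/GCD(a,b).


GCD(186, 194) = 2
LCM = 186*194/2 = 36084/2 = 18042

LCM = 18042


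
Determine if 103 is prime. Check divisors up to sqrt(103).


Check divisors up to sqrt(103) = 10.1489
No divisors found.
103 is prime.

Yes, 103 is prime


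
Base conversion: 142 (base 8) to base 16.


142 (base 8) = 98 (decimal)
98 (decimal) = 62 (base 16)


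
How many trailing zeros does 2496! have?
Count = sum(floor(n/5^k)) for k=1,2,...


floor(2496/5) = 499
floor(2496/25) = 99
floor(2496/125) = 19
floor(2496/625) = 3
Total = 620

620 trailing zeros


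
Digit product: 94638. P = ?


9 × 4 × 6 × 3 × 8 = 5184


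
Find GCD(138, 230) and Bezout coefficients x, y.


Tabular extended Euclidean (each row: r = 138*s + 230*t):
r=138, s=1, t=0
r=230, s=0, t=1
q=0: r=138, s=1, t=0   [138*(1) + 230*(0) = 138]
q=1: r=92, s=-1, t=1   [138*(-1) + 230*(1) = 92]
q=1: r=46, s=2, t=-1   [138*(2) + 230*(-1) = 46]
q=2: r=0, s=-5, t=3   [138*(-5) + 230*(3) = 0]
GCD = 46; from the row with r=46: x=2, y=-1
Check: 138*(2) + 230*(-1) = 276 - 230 = 46

GCD = 46, x = 2, y = -1


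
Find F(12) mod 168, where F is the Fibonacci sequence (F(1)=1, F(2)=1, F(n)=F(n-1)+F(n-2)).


F(k) mod 168 for k=1..12:
1, 1, 2, 3, 5, 8, 13, 21, 34, 55, 89, 144
F(12) mod 168 = 144


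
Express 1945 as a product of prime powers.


1945 / 5 = 389
389 / 389 = 1
1945 = 5 × 389


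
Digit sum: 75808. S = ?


7 + 5 + 8 + 0 + 8 = 28


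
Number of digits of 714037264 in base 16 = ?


714037264 in base 16 = 2A8F5810
Number of digits = 8

8 digits (base 16)


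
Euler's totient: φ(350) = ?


350 = 2 × 5^2 × 7
Prime factors: 2, 5, 7
φ(350) = 350 × (1-1/2) × (1-1/5) × (1-1/7)
= 350 × 1/2 × 4/5 × 6/7 = 120

φ(350) = 120


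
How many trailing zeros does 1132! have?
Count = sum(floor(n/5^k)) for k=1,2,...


floor(1132/5) = 226
floor(1132/25) = 45
floor(1132/125) = 9
floor(1132/625) = 1
Total = 281

281 trailing zeros


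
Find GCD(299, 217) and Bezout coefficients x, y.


Tabular extended Euclidean (each row: r = 299*s + 217*t):
r=299, s=1, t=0
r=217, s=0, t=1
q=1: r=82, s=1, t=-1   [299*(1) + 217*(-1) = 82]
q=2: r=53, s=-2, t=3   [299*(-2) + 217*(3) = 53]
q=1: r=29, s=3, t=-4   [299*(3) + 217*(-4) = 29]
q=1: r=24, s=-5, t=7   [299*(-5) + 217*(7) = 24]
q=1: r=5, s=8, t=-11   [299*(8) + 217*(-11) = 5]
q=4: r=4, s=-37, t=51   [299*(-37) + 217*(51) = 4]
q=1: r=1, s=45, t=-62   [299*(45) + 217*(-62) = 1]
q=4: r=0, s=-217, t=299   [299*(-217) + 217*(299) = 0]
GCD = 1; from the row with r=1: x=45, y=-62
Check: 299*(45) + 217*(-62) = 13455 - 13454 = 1

GCD = 1, x = 45, y = -62


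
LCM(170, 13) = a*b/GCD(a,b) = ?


GCD(170, 13) = 1
LCM = 170*13/1 = 2210/1 = 2210

LCM = 2210


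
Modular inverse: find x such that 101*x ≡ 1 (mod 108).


Use the extended Euclidean algorithm on (108, 101); each row r = 108*s + 101*t:
r=108, s=1, t=0
r=101, s=0, t=1
q=1: r=7, s=1, t=-1   [108*(1) + 101*(-1) = 7]
q=14: r=3, s=-14, t=15   [108*(-14) + 101*(15) = 3]
q=2: r=1, s=29, t=-31   [108*(29) + 101*(-31) = 1]
q=3: r=0, s=-101, t=108   [108*(-101) + 101*(108) = 0]
GCD = 1 with t = -31, so 101*(-31) ≡ 1 (mod 108)
Inverse = -31 mod 108 = 77
Check: 101 * 77 = 7777 ≡ 1 (mod 108)

101^(-1) ≡ 77 (mod 108)


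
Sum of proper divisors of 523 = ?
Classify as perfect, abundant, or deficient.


Proper divisors: 1
Sum = 1 = 1
1 < 523 → deficient

s(523) = 1 (deficient)


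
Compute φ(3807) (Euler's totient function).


3807 = 3^4 × 47
Prime factors: 3, 47
φ(3807) = 3807 × (1-1/3) × (1-1/47)
= 3807 × 2/3 × 46/47 = 2484

φ(3807) = 2484


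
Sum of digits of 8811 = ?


8 + 8 + 1 + 1 = 18


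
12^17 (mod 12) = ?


12^1 mod 12 = 0
12^2 mod 12 = 0
12^3 mod 12 = 0
12^4 mod 12 = 0
12^5 mod 12 = 0
12^6 mod 12 = 0
12^7 mod 12 = 0
12^8 mod 12 = 0
12^9 mod 12 = 0
12^10 mod 12 = 0
12^11 mod 12 = 0
12^12 mod 12 = 0
12^13 mod 12 = 0
12^14 mod 12 = 0
12^15 mod 12 = 0
12^16 mod 12 = 0
12^17 mod 12 = 0


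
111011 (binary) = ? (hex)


111011 (base 2) = 59 (decimal)
59 (decimal) = 3B (base 16)


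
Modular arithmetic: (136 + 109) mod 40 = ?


136 + 109 = 245
245 mod 40 = 5


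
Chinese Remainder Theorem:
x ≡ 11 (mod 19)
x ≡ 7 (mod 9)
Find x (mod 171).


M = 19*9 = 171
M1 = M/19 = 9, M2 = M/9 = 19
M1^(-1) mod 19 = 17, M2^(-1) mod 9 = 1
x = 11*9*17 + 7*19*1 = 1816
1816 mod 171 = 106
Check: 106 mod 19 = 11 ✓, 106 mod 9 = 7 ✓

x ≡ 106 (mod 171)


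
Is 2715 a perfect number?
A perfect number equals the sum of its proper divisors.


Proper divisors of 2715: 1, 3, 5, 15, 181, 543, 905
Sum = 1 + 3 + 5 + 15 + 181 + 543 + 905 = 1653

No, 2715 is not perfect (1653 ≠ 2715)


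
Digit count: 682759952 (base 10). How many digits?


682759952 has 9 digits in base 10
floor(log10(682759952)) + 1 = floor(8.8343) + 1 = 9

9 digits (base 10)


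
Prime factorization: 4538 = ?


4538 / 2 = 2269
2269 / 2269 = 1
4538 = 2 × 2269


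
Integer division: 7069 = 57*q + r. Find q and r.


7069 = 57 * 124 + 1
Check: 7068 + 1 = 7069

q = 124, r = 1


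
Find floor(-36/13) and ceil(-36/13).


-36/13 = -2.7692
floor = -3
ceil = -2

floor = -3, ceil = -2


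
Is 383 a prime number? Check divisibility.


Check divisors up to sqrt(383) = 19.5704
No divisors found.
383 is prime.

Yes, 383 is prime


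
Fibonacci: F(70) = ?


Sequence: 1, 1, 2, 3, 5, 8, 13, 21, 34, 55, 89, 144, 233, 377, 610, 987, 1597, 2584, 4181, 6765, 10946, 17711, 28657, 46368, 75025, 121393, 196418, 317811, 514229, 832040, 1346269, 2178309, 3524578, 5702887, 9227465, 14930352, 24157817, 39088169, 63245986, 102334155, 165580141, 267914296, 433494437, 701408733, 1134903170, 1836311903, 2971215073, 4807526976, 7778742049, 12586269025, 20365011074, 32951280099, 53316291173, 86267571272, 139583862445, 225851433717, 365435296162, 591286729879, 956722026041, 1548008755920, 2504730781961, 4052739537881, 6557470319842, 10610209857723, 17167680177565, 27777890035288, 44945570212853, 72723460248141, 117669030460994, 190392490709135
F(70) = 190392490709135


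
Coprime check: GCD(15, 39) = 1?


Euclidean algorithm:
39 = 2 * 15 + 9
15 = 1 * 9 + 6
9 = 1 * 6 + 3
6 = 2 * 3 + 0
GCD(15, 39) = 3

No, not coprime (GCD = 3)


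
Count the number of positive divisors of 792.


792 = 2^3 × 3^2 × 11^1
d(792) = (3+1) × (2+1) × (1+1) = 24

24 divisors


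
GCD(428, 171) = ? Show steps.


428 = 2 * 171 + 86
171 = 1 * 86 + 85
86 = 1 * 85 + 1
85 = 85 * 1 + 0
GCD = 1


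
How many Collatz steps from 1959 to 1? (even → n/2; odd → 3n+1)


1959 → 5878 → 2939 → 8818 → 4409 → 13228 → 6614 → 3307 → 9922 → 4961 → 14884 → 7442 → 3721 → 11164 → 5582 → 2791 → 8374 → 4187 → 12562 → 6281 → 18844 → 9422 → 4711 → 14134 → 7067 → 21202 → 10601 → 31804 → 15902 → 7951 → 23854 → 11927 → 35782 → 17891 → 53674 → 26837 → 80512 → 40256 → 20128 → 10064 → 5032 → 2516 → 1258 → 629 → 1888 → 944 → 472 → 236 → 118 → 59 → 178 → 89 → 268 → 134 → 67 → 202 → 101 → 304 → 152 → 76 → 38 → 19 → 58 → 29 → 88 → 44 → 22 → 11 → 34 → 17 → 52 → 26 → 13 → 40 → 20 → 10 → 5 → 16 → 8 → 4 → 2 → 1
Total steps = 81

81 steps


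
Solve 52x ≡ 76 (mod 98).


GCD(52, 98) = 2 divides 76
Divide: 26x ≡ 38 (mod 49)
x ≡ 9 (mod 49)


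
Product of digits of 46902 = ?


4 × 6 × 9 × 0 × 2 = 0


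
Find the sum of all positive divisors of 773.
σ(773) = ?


Divisors of 773: 1, 773
Sum = 1 + 773 = 774

σ(773) = 774


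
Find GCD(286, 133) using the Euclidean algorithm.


286 = 2 * 133 + 20
133 = 6 * 20 + 13
20 = 1 * 13 + 7
13 = 1 * 7 + 6
7 = 1 * 6 + 1
6 = 6 * 1 + 0
GCD = 1


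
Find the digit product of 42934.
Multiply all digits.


4 × 2 × 9 × 3 × 4 = 864


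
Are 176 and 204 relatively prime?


Euclidean algorithm:
204 = 1 * 176 + 28
176 = 6 * 28 + 8
28 = 3 * 8 + 4
8 = 2 * 4 + 0
GCD(176, 204) = 4

No, not coprime (GCD = 4)


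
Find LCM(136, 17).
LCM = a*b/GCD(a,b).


GCD(136, 17) = 17
LCM = 136*17/17 = 2312/17 = 136

LCM = 136


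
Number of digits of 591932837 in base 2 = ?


591932837 in base 2 = 100011010010000010110110100101
Number of digits = 30

30 digits (base 2)


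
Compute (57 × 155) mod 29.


57 × 155 = 8835
8835 mod 29 = 19


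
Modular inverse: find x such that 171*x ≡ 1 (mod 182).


Use the extended Euclidean algorithm on (182, 171); each row r = 182*s + 171*t:
r=182, s=1, t=0
r=171, s=0, t=1
q=1: r=11, s=1, t=-1   [182*(1) + 171*(-1) = 11]
q=15: r=6, s=-15, t=16   [182*(-15) + 171*(16) = 6]
q=1: r=5, s=16, t=-17   [182*(16) + 171*(-17) = 5]
q=1: r=1, s=-31, t=33   [182*(-31) + 171*(33) = 1]
q=5: r=0, s=171, t=-182   [182*(171) + 171*(-182) = 0]
GCD = 1 with t = 33, so 171*(33) ≡ 1 (mod 182)
Inverse = 33 mod 182 = 33
Check: 171 * 33 = 5643 ≡ 1 (mod 182)

171^(-1) ≡ 33 (mod 182)


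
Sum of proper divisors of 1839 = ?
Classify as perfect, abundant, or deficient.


Proper divisors: 1, 3, 613
Sum = 1 + 3 + 613 = 617
617 < 1839 → deficient

s(1839) = 617 (deficient)


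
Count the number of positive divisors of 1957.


1957 = 19^1 × 103^1
d(1957) = (1+1) × (1+1) = 4

4 divisors


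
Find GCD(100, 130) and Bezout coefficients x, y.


Tabular extended Euclidean (each row: r = 100*s + 130*t):
r=100, s=1, t=0
r=130, s=0, t=1
q=0: r=100, s=1, t=0   [100*(1) + 130*(0) = 100]
q=1: r=30, s=-1, t=1   [100*(-1) + 130*(1) = 30]
q=3: r=10, s=4, t=-3   [100*(4) + 130*(-3) = 10]
q=3: r=0, s=-13, t=10   [100*(-13) + 130*(10) = 0]
GCD = 10; from the row with r=10: x=4, y=-3
Check: 100*(4) + 130*(-3) = 400 - 390 = 10

GCD = 10, x = 4, y = -3


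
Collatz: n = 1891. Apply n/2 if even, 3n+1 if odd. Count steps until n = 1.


1891 → 5674 → 2837 → 8512 → 4256 → 2128 → 1064 → 532 → 266 → 133 → 400 → 200 → 100 → 50 → 25 → 76 → 38 → 19 → 58 → 29 → 88 → 44 → 22 → 11 → 34 → 17 → 52 → 26 → 13 → 40 → 20 → 10 → 5 → 16 → 8 → 4 → 2 → 1
Total steps = 37

37 steps
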